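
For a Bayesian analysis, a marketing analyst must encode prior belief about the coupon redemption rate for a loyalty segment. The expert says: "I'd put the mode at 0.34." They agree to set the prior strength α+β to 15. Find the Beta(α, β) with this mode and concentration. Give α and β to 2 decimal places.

α = 5.42, β = 9.58

For α,β > 1 the Beta mode is (α−1)/(α+β−2). With α+β = 15, the mode is (α−1)/13.
Set (α−1)/13 = 0.34 → α = 1 + 0.34·13 = 5.42.
β = 15 − α = 9.58.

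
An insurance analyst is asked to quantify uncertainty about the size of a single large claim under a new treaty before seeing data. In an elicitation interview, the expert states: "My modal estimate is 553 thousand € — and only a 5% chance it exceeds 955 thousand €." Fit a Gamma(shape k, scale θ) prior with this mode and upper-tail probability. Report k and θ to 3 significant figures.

k ≈ 10.3, θ ≈ 59.1

Gamma(k,θ) with k>1 has mode (k−1)θ, so θ = 553/(k−1).
Need P(X < 955) = 0.95 with θ tied to k this way. Start at k = 2, θ = 553: P(X<955) ≈ 0.515.
Too low — raise k to concentrate. Iterating converges to k ≈ 10.3.
Then θ = 553/(10.3−1) ≈ 59.1.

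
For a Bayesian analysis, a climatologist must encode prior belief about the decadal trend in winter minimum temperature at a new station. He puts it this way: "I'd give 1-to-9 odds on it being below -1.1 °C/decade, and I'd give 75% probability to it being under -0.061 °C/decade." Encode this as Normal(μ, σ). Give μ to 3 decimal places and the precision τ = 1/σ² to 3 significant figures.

The p-quantile of Normal(μ,σ) is μ + z_p·σ, with z_{0.1} = -1.282 and z_{0.75} = 0.6745.
Eliminate σ: μ = (z₂·x₁ − z₁·x₂)/(z₂ − z₁) = (0.6745·-1.1 − (-1.282)·-0.061)/1.956 = -0.419.
Then σ = (x₂ − x₁)/(z₂ − z₁) = (-0.061 − -1.1)/1.956 = 0.531.
Precision τ = 1/σ² = 1/0.5312² = 3.54.

μ = -0.419, τ = 3.54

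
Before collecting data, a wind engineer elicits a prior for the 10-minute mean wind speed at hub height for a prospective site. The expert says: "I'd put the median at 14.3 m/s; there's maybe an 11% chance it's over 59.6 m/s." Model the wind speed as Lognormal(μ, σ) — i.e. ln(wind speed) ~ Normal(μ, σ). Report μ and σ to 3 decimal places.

If T ~ Lognormal(μ,σ) then ln T ~ Normal(μ,σ), so the p-quantile of ln T is μ + z_p·σ.
ln(14.3) = 2.66 and ln(59.6) = 4.088; z_{0.5} = 0, z_{0.89} = 1.227.
σ = (4.088 − 2.66)/(1.227 − (0)) = 1.164.
μ = 2.66 − (0)·1.164 = 2.660.

μ ≈ 2.660, σ ≈ 1.164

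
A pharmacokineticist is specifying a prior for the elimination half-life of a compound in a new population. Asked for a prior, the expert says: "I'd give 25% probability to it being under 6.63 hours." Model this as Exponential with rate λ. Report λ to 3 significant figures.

P(T < 6.63) = 1 − e^(−λ·6.63) = 0.25, so λ = −ln(1−0.25)/6.63 = −ln(0.75)/6.63 = 0.0434.

λ ≈ 0.0434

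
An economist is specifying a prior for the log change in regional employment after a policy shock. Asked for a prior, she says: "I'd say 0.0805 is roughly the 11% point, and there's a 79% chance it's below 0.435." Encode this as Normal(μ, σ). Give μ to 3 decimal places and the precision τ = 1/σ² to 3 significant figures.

μ = 0.294, τ = 32.9

For Normal(μ,σ), the p-quantile is μ + z_p·σ. Here z_{0.11} = -1.227, z_{0.79} = 0.8064.
So 0.0805 = μ − 1.227σ and 0.435 = μ + 0.8064σ.
Subtracting: σ = (0.435 − 0.0805)/(0.8064 − (-1.227)) = 0.174.
Then μ = 0.0805 − (-1.227)·0.174 = 0.294.
Precision τ = 1/σ² = 1/0.1744² = 32.9.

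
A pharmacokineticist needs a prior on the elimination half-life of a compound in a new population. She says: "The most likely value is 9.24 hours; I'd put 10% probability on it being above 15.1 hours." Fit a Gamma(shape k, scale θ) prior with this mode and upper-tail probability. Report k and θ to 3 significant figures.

k ≈ 8.81, θ ≈ 1.18

Gamma(k,θ) with k>1 has mode (k−1)θ, so θ = 9.24/(k−1).
Need P(X < 15.1) = 0.9 with θ tied to k this way. Start at k = 2, θ = 9.24: P(X<15.1) ≈ 0.486.
Too low — raise k to concentrate. Iterating converges to k ≈ 8.81.
Then θ = 9.24/(8.81−1) ≈ 1.18.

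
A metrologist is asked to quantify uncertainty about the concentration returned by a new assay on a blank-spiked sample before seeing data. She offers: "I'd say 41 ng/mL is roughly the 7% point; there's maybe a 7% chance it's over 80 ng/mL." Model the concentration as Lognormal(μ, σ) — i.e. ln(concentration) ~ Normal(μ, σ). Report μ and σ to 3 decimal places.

If T ~ Lognormal(μ,σ) then ln T ~ Normal(μ,σ), so the p-quantile of ln T is μ + z_p·σ.
ln(41) = 3.714 and ln(80) = 4.382; z_{0.07} = -1.476, z_{0.93} = 1.476.
σ = (4.382 − 3.714)/(1.476 − (-1.476)) = 0.226.
μ = 3.714 − (-1.476)·0.226 = 4.048.

μ ≈ 4.048, σ ≈ 0.226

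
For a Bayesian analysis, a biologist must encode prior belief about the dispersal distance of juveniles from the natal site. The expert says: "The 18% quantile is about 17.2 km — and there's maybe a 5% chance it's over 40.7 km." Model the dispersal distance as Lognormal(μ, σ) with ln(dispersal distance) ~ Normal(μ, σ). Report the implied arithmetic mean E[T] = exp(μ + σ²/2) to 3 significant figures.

If T ~ Lognormal(μ,σ) then ln T ~ Normal(μ,σ), so the p-quantile of ln T is μ + z_p·σ.
ln(17.2) = 2.845 and ln(40.7) = 3.706; z_{0.18} = -0.9154, z_{0.95} = 1.645.
σ = (3.706 − 2.845)/(1.645 − (-0.9154)) = 0.336.
μ = 2.845 − (-0.9154)·0.336 = 3.153.
E[T] = exp(μ + σ²/2) = exp(3.153 + 0.0566) = 24.8 km.

E[T] ≈ 24.8 km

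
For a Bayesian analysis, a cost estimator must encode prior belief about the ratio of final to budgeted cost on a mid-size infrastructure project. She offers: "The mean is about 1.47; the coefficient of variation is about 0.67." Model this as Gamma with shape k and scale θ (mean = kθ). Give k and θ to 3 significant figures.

k ≈ 2.23, θ ≈ 0.66

For Gamma(k, scale θ): mean = kθ, variance = kθ², so CV = 1/√k.
CV = 0.67, hence k = 1/CV² = 2.23.
Then θ = mean/k = 1.47/2.23 = 0.66.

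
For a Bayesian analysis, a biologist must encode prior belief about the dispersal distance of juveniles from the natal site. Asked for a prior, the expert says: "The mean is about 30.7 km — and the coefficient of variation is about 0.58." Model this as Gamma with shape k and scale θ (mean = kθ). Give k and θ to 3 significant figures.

k ≈ 2.97, θ ≈ 10.3

For Gamma(k, scale θ): mean = kθ, variance = kθ², so CV = 1/√k.
CV = 0.58, hence k = 1/CV² = 2.97.
Then θ = mean/k = 30.7/2.97 = 10.3.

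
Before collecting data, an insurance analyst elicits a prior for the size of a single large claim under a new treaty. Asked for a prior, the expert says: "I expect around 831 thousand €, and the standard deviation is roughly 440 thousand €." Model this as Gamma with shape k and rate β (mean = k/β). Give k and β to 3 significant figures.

k ≈ 3.57, β ≈ 0.00429

For Gamma(k, rate β): mean = k/β, variance = k/β², so CV = 1/√k.
CV = SD/mean = 440/831 = 0.5295, hence k = 1/CV² = 3.57.
Then β = k/mean = 3.57/831 = 0.00429.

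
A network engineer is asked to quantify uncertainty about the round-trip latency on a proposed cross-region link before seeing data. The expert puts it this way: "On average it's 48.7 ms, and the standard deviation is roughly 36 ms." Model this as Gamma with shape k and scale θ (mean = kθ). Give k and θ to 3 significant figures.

For Gamma(k, scale θ): mean = kθ, variance = kθ², so CV = 1/√k.
CV = SD/mean = 36/48.7 = 0.7392, hence k = 1/CV² = 1.83.
Then θ = mean/k = 48.7/1.83 = 26.6.

k ≈ 1.83, θ ≈ 26.6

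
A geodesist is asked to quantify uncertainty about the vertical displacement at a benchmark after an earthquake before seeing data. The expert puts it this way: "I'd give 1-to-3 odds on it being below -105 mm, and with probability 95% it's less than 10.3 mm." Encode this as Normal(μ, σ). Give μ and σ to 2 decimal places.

μ = -71.47, σ = 49.71

For Normal(μ,σ), the p-quantile is μ + z_p·σ. Here z_{0.25} = -0.6745, z_{0.95} = 1.645.
So -105 = μ − 0.6745σ and 10.3 = μ + 1.645σ.
Subtracting: σ = (10.3 − -105)/(1.645 − (-0.6745)) = 49.71.
Then μ = -105 − (-0.6745)·49.71 = -71.47.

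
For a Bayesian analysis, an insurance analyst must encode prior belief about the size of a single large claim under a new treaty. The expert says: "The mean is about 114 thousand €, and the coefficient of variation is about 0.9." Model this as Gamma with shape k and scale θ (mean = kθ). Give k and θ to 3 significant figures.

k ≈ 1.23, θ ≈ 92.3

For Gamma(k, scale θ): mean = kθ, variance = kθ², so CV = 1/√k.
CV = 0.9, hence k = 1/CV² = 1.23.
Then θ = mean/k = 114/1.23 = 92.3.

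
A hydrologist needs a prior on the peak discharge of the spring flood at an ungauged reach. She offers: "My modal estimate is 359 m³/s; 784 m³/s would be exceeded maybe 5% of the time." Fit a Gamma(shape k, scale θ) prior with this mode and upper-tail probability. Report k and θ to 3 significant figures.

k ≈ 5.51, θ ≈ 79.6

Gamma(k,θ) with k>1 has mode (k−1)θ, so θ = 359/(k−1).
Need P(X < 784) = 0.95 with θ tied to k this way. Start at k = 2, θ = 359: P(X<784) ≈ 0.641.
Too low — raise k to concentrate. Iterating converges to k ≈ 5.51.
Then θ = 359/(5.51−1) ≈ 79.6.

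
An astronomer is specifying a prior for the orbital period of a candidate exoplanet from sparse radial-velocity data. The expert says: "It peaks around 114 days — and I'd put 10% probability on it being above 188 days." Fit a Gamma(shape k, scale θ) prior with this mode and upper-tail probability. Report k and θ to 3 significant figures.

k ≈ 8.54, θ ≈ 15.1

Gamma(k,θ) with k>1 has mode (k−1)θ, so θ = 114/(k−1).
Need P(X < 188) = 0.9 with θ tied to k this way. Start at k = 2, θ = 114: P(X<188) ≈ 0.491.
Too low — raise k to concentrate. Iterating converges to k ≈ 8.54.
Then θ = 114/(8.54−1) ≈ 15.1.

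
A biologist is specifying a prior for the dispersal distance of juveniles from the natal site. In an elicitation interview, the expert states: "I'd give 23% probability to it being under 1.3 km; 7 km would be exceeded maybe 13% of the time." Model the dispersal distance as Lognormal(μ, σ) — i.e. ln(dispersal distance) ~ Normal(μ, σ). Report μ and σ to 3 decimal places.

If T ~ Lognormal(μ,σ) then ln T ~ Normal(μ,σ), so the p-quantile of ln T is μ + z_p·σ.
ln(1.3) = 0.2624 and ln(7) = 1.946; z_{0.23} = -0.7388, z_{0.87} = 1.126.
σ = (1.946 − 0.2624)/(1.126 − (-0.7388)) = 0.903.
μ = 0.2624 − (-0.7388)·0.903 = 0.929.

μ ≈ 0.929, σ ≈ 0.903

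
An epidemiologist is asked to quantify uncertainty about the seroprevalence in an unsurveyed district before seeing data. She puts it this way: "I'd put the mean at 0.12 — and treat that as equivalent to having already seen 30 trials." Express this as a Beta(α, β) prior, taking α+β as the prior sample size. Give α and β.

α = 3.6, β = 26.4

Under the effective-sample-size interpretation, Beta(α, β) has prior mean α/(α+β) and prior sample size α+β.
So α+β = 30 and α/(α+β) = 0.12, giving α = 0.12·30 = 3.6 and β = 30 − 3.6 = 26.4.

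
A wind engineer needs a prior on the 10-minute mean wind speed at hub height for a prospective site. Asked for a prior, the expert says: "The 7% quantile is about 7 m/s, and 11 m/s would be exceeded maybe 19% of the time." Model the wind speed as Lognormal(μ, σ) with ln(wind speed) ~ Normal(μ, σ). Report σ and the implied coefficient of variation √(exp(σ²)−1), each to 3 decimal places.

If T ~ Lognormal(μ,σ) then ln T ~ Normal(μ,σ), so the p-quantile of ln T is μ + z_p·σ.
ln(7) = 1.946 and ln(11) = 2.398; z_{0.07} = -1.476, z_{0.81} = 0.8779.
σ = (2.398 − 1.946)/(0.8779 − (-1.476)) = 0.192.
μ = 1.946 − (-1.476)·0.192 = 2.229.
CV = √(exp(σ²)−1) = √(exp(0.0369)−1) = 0.194.

σ ≈ 0.192, CV ≈ 0.194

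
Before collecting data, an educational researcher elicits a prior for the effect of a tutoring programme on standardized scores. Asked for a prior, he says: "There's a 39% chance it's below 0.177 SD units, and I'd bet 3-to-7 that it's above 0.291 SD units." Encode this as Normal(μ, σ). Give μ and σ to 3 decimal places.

μ = 0.217, σ = 0.142

For Normal(μ,σ), the p-quantile is μ + z_p·σ. Here z_{0.39} = -0.2793, z_{0.7} = 0.5244.
So 0.177 = μ − 0.2793σ and 0.291 = μ + 0.5244σ.
Subtracting: σ = (0.291 − 0.177)/(0.5244 − (-0.2793)) = 0.142.
Then μ = 0.177 − (-0.2793)·0.142 = 0.217.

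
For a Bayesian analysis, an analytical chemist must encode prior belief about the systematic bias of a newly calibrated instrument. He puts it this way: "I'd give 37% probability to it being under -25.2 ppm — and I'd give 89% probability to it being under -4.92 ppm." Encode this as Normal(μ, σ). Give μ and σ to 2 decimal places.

μ = -20.88, σ = 13.01

The p-quantile of Normal(μ,σ) is μ + z_p·σ, with z_{0.37} = -0.3319 and z_{0.89} = 1.227.
Eliminate σ: μ = (z₂·x₁ − z₁·x₂)/(z₂ − z₁) = (1.227·-25.2 − (-0.3319)·-4.92)/1.558 = -20.88.
Then σ = (x₂ − x₁)/(z₂ − z₁) = (-4.92 − -25.2)/1.558 = 13.01.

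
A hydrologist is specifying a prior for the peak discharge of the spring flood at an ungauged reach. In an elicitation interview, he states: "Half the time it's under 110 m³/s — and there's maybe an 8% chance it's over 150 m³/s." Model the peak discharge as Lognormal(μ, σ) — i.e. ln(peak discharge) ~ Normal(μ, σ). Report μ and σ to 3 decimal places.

μ ≈ 4.700, σ ≈ 0.221

If T ~ Lognormal(μ,σ) then ln T ~ Normal(μ,σ), so the p-quantile of ln T is μ + z_p·σ.
ln(110) = 4.7 and ln(150) = 5.011; z_{0.5} = 0, z_{0.92} = 1.405.
σ = (5.011 − 4.7)/(1.405 − (0)) = 0.221.
μ = 4.7 − (0)·0.221 = 4.700.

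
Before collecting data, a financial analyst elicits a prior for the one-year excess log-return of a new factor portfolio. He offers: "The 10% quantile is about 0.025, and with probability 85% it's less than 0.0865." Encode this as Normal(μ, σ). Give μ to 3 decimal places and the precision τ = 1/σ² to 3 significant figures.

μ = 0.059, τ = 1420

The p-quantile of Normal(μ,σ) is μ + z_p·σ, with z_{0.1} = -1.282 and z_{0.85} = 1.036.
Eliminate σ: μ = (z₂·x₁ − z₁·x₂)/(z₂ − z₁) = (1.036·0.025 − (-1.282)·0.0865)/2.318 = 0.059.
Then σ = (x₂ − x₁)/(z₂ − z₁) = (0.0865 − 0.025)/2.318 = 0.027.
Precision τ = 1/σ² = 1/0.02653² = 1420.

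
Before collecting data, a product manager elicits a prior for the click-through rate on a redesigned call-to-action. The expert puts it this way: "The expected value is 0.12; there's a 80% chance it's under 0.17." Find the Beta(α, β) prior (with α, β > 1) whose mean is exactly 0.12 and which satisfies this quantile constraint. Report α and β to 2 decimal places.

With mean 0.12 fixed, write α = 0.12s, β = 0.88s where s = α+β.
Need P(θ < 0.17) = 0.8 under Beta(0.12s, 0.88s). Normal approximation: (q−m)/√(m(1−m)/s) ≈ z_{0.8} = 0.842, so s ≈ 0.12·0.88·(0.842)²/(0.17−0.12)² = 29.9.
At s = 29.9: P(θ<0.17) ≈ 0.815. Adjusting to match 0.8 gives s ≈ 24.96.
So α = 0.12·24.96 ≈ 3.00, β = 0.88·24.96 ≈ 21.97.

α ≈ 3.00, β ≈ 21.97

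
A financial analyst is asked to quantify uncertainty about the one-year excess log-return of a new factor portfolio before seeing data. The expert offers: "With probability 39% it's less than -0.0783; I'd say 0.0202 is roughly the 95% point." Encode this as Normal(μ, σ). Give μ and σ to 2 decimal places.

μ = -0.06, σ = 0.05

The p-quantile of Normal(μ,σ) is μ + z_p·σ, with z_{0.39} = -0.2793 and z_{0.95} = 1.645.
Eliminate σ: μ = (z₂·x₁ − z₁·x₂)/(z₂ − z₁) = (1.645·-0.0783 − (-0.2793)·0.0202)/1.924 = -0.06.
Then σ = (x₂ − x₁)/(z₂ − z₁) = (0.0202 − -0.0783)/1.924 = 0.05.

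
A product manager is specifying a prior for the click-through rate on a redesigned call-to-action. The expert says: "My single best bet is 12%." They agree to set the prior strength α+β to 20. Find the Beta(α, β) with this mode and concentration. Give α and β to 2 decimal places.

For α,β > 1 the Beta mode is (α−1)/(α+β−2). With α+β = 20, the mode is (α−1)/18.
Set (α−1)/18 = 0.12 → α = 1 + 0.12·18 = 3.16.
β = 20 − α = 16.84.

α = 3.16, β = 16.84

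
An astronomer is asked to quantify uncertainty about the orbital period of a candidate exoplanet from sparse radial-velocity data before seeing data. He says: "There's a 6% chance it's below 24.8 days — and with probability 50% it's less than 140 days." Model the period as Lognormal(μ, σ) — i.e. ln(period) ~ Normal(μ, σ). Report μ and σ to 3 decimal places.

μ ≈ 4.942, σ ≈ 1.113

If T ~ Lognormal(μ,σ) then ln T ~ Normal(μ,σ), so the p-quantile of ln T is μ + z_p·σ.
ln(24.8) = 3.211 and ln(140) = 4.942; z_{0.06} = -1.555, z_{0.5} = 0.
σ = (4.942 − 3.211)/(0 − (-1.555)) = 1.113.
μ = 3.211 − (-1.555)·1.113 = 4.942.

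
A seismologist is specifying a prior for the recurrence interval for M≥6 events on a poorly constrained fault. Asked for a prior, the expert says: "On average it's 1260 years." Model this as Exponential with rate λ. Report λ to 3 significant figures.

λ ≈ 0.000794

Exponential mean = 1/λ, so λ = 1/1260.0 = 0.000794.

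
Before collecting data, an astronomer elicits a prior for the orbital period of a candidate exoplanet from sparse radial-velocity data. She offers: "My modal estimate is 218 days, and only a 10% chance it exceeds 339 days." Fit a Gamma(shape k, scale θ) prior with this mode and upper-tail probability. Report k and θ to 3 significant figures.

k ≈ 10.6, θ ≈ 22.7

Gamma(k,θ) with k>1 has mode (k−1)θ, so θ = 218/(k−1).
Need P(X < 339) = 0.9 with θ tied to k this way. Start at k = 2, θ = 218: P(X<339) ≈ 0.460.
Too low — raise k to concentrate. Iterating converges to k ≈ 10.6.
Then θ = 218/(10.6−1) ≈ 22.7.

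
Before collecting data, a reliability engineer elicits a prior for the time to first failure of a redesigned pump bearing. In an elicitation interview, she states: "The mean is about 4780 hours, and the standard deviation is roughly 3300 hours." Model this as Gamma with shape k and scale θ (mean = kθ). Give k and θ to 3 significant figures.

For Gamma(k, scale θ): mean = kθ, variance = kθ², so CV = 1/√k.
CV = SD/mean = 3300/4780 = 0.6904, hence k = 1/CV² = 2.1.
Then θ = mean/k = 4780/2.1 = 2280.

k ≈ 2.1, θ ≈ 2280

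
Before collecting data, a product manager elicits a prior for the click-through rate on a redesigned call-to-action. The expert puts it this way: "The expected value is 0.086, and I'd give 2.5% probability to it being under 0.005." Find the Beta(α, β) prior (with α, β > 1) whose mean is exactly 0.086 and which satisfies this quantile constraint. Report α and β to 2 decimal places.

With mean 0.086 fixed, write α = 0.086s, β = 0.914s where s = α+β.
Need P(θ < 0.005) = 0.025 under Beta(0.086s, 0.914s). Normal approximation: (q−m)/√(m(1−m)/s) ≈ z_{0.025} = -1.96, so s ≈ 0.086·0.914·(-1.96)²/(0.005−0.086)² = 46.0.
At s = 46.0: P(θ<0.005) ≈ 0.000. Adjusting to match 0.025 gives s ≈ 15.31.
So α = 0.086·15.31 ≈ 1.32, β = 0.914·15.31 ≈ 14.00.

α ≈ 1.32, β ≈ 14.00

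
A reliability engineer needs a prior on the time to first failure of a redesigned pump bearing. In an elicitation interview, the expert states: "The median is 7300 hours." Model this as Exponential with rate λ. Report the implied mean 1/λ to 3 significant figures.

mean ≈ 10500 hours

Exponential median = ln 2 / λ, so λ = ln 2 / 7300.0 = 9.5e-05.
Mean = 1/λ = 10500 hours.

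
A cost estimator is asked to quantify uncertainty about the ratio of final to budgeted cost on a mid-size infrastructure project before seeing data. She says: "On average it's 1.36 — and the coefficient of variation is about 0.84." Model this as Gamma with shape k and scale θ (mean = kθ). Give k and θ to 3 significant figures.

For Gamma(k, scale θ): mean = kθ, variance = kθ², so CV = 1/√k.
CV = 0.84, hence k = 1/CV² = 1.42.
Then θ = mean/k = 1.36/1.42 = 0.96.

k ≈ 1.42, θ ≈ 0.96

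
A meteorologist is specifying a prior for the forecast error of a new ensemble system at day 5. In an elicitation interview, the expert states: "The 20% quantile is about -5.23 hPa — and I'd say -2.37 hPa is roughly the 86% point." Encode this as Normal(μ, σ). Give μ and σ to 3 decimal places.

μ = -3.978, σ = 1.488

The p-quantile of Normal(μ,σ) is μ + z_p·σ, with z_{0.2} = -0.8416 and z_{0.86} = 1.08.
Eliminate σ: μ = (z₂·x₁ − z₁·x₂)/(z₂ − z₁) = (1.08·-5.23 − (-0.8416)·-2.37)/1.922 = -3.978.
Then σ = (x₂ − x₁)/(z₂ − z₁) = (-2.37 − -5.23)/1.922 = 1.488.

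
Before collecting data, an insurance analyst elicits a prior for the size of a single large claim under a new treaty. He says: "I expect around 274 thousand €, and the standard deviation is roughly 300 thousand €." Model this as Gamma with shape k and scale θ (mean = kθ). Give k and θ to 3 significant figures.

k ≈ 0.834, θ ≈ 328

For Gamma(k, scale θ): mean = kθ, variance = kθ², so CV = 1/√k.
CV = SD/mean = 300/274 = 1.095, hence k = 1/CV² = 0.834.
Then θ = mean/k = 274/0.834 = 328.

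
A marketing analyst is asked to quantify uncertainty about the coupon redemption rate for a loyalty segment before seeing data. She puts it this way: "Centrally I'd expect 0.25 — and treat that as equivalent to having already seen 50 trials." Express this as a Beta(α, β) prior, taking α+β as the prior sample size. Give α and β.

α = 12.5, β = 37.5

Under the effective-sample-size interpretation, Beta(α, β) has prior mean α/(α+β) and prior sample size α+β.
So α+β = 50 and α/(α+β) = 0.25, giving α = 0.25·50 = 12.5 and β = 50 − 12.5 = 37.5.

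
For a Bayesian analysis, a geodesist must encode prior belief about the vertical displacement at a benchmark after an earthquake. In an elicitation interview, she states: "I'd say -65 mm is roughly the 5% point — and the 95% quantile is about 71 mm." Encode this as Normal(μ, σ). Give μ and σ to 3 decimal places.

μ = 3.000, σ = 41.341

For Normal(μ,σ), the p-quantile is μ + z_p·σ. Here z_{0.05} = -1.645, z_{0.95} = 1.645.
So -65 = μ − 1.645σ and 71 = μ + 1.645σ.
Subtracting: σ = (71 − -65)/(1.645 − (-1.645)) = 41.341.
Then μ = -65 − (-1.645)·41.341 = 3.000.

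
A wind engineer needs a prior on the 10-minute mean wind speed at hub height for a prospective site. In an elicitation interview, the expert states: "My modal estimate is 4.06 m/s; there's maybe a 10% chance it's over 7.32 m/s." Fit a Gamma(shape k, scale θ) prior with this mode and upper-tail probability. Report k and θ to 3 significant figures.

Gamma(k,θ) with k>1 has mode (k−1)θ, so θ = 4.06/(k−1).
Need P(X < 7.32) = 0.9 with θ tied to k this way. Start at k = 2, θ = 4.06: P(X<7.32) ≈ 0.538.
Too low — raise k to concentrate. Iterating converges to k ≈ 6.48.
Then θ = 4.06/(6.48−1) ≈ 0.741.

k ≈ 6.48, θ ≈ 0.741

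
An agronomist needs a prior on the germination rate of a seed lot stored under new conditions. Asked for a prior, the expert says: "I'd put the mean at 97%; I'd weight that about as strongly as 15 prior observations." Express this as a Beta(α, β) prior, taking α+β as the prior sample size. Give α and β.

α = 14.55, β = 0.45

Under the effective-sample-size interpretation, Beta(α, β) has prior mean α/(α+β) and prior sample size α+β.
So α+β = 15 and α/(α+β) = 0.97, giving α = 0.97·15 = 14.55 and β = 15 − 14.55 = 0.45.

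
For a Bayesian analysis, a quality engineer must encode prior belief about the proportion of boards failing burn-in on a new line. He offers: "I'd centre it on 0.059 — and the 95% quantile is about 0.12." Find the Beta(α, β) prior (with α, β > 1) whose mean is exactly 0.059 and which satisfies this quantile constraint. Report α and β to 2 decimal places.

α ≈ 3.09, β ≈ 49.25

With mean 0.059 fixed, write α = 0.059s, β = 0.941s where s = α+β.
Need P(θ < 0.12) = 0.95 under Beta(0.059s, 0.941s). Normal approximation: (q−m)/√(m(1−m)/s) ≈ z_{0.95} = 1.64, so s ≈ 0.059·0.941·(1.64)²/(0.12−0.059)² = 40.4.
At s = 40.4: P(θ<0.12) ≈ 0.931. Adjusting to match 0.95 gives s ≈ 52.34.
So α = 0.059·52.34 ≈ 3.09, β = 0.941·52.34 ≈ 49.25.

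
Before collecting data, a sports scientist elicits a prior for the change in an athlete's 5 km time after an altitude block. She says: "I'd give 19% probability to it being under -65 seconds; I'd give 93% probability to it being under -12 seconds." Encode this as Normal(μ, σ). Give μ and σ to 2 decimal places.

μ = -45.23, σ = 22.52

For Normal(μ,σ), the p-quantile is μ + z_p·σ. Here z_{0.19} = -0.8779, z_{0.93} = 1.476.
So -65 = μ − 0.8779σ and -12 = μ + 1.476σ.
Subtracting: σ = (-12 − -65)/(1.476 − (-0.8779)) = 22.52.
Then μ = -65 − (-0.8779)·22.52 = -45.23.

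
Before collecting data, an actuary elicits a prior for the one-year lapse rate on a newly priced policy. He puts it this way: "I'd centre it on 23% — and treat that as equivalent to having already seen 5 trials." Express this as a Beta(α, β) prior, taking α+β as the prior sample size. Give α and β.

α = 1.15, β = 3.85

Under the effective-sample-size interpretation, Beta(α, β) has prior mean α/(α+β) and prior sample size α+β.
So α+β = 5 and α/(α+β) = 0.23, giving α = 0.23·5 = 1.15 and β = 5 − 1.15 = 3.85.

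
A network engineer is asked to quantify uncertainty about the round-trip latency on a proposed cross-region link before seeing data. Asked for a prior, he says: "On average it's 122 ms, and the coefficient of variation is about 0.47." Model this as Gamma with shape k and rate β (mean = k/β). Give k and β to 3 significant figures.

For Gamma(k, rate β): mean = k/β, variance = k/β², so CV = 1/√k.
CV = 0.47, hence k = 1/CV² = 4.53.
Then β = k/mean = 4.53/122 = 0.0371.

k ≈ 4.53, β ≈ 0.0371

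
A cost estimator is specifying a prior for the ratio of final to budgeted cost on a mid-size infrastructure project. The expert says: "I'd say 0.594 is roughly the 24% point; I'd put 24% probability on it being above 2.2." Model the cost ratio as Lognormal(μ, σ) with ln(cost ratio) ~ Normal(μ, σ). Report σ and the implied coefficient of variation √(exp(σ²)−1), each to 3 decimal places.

If T ~ Lognormal(μ,σ) then ln T ~ Normal(μ,σ), so the p-quantile of ln T is μ + z_p·σ.
ln(0.594) = -0.5209 and ln(2.2) = 0.7885; z_{0.24} = -0.7063, z_{0.76} = 0.7063.
σ = (0.7885 − -0.5209)/(0.7063 − (-0.7063)) = 0.927.
μ = -0.5209 − (-0.7063)·0.927 = 0.134.
CV = √(exp(σ²)−1) = √(exp(0.8591)−1) = 1.167.

σ ≈ 0.927, CV ≈ 1.167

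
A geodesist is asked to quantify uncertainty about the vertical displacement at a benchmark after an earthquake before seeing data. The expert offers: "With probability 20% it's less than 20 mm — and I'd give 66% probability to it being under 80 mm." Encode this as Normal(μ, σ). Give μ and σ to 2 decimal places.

μ = 60.27, σ = 47.84

For Normal(μ,σ), the p-quantile is μ + z_p·σ. Here z_{0.2} = -0.8416, z_{0.66} = 0.4125.
So 20 = μ − 0.8416σ and 80 = μ + 0.4125σ.
Subtracting: σ = (80 − 20)/(0.4125 − (-0.8416)) = 47.84.
Then μ = 20 − (-0.8416)·47.84 = 60.27.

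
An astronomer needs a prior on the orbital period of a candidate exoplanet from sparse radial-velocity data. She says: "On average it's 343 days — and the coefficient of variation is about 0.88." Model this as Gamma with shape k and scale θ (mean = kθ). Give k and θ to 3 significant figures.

k ≈ 1.29, θ ≈ 266

For Gamma(k, scale θ): mean = kθ, variance = kθ², so CV = 1/√k.
CV = 0.88, hence k = 1/CV² = 1.29.
Then θ = mean/k = 343/1.29 = 266.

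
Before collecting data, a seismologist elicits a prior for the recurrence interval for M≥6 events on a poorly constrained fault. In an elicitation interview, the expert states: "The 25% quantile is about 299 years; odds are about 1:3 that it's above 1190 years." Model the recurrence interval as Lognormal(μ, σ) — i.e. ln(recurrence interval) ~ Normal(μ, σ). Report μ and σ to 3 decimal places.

If T ~ Lognormal(μ,σ) then ln T ~ Normal(μ,σ), so the p-quantile of ln T is μ + z_p·σ.
ln(299) = 5.7 and ln(1190) = 7.082; z_{0.25} = -0.6745, z_{0.75} = 0.6745.
σ = (7.082 − 5.7)/(0.6745 − (-0.6745)) = 1.024.
μ = 5.7 − (-0.6745)·1.024 = 6.391.

μ ≈ 6.391, σ ≈ 1.024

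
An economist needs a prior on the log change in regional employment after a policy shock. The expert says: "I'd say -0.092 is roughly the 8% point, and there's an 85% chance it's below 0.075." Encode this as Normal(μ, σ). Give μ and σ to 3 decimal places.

μ = 0.004, σ = 0.068

The p-quantile of Normal(μ,σ) is μ + z_p·σ, with z_{0.08} = -1.405 and z_{0.85} = 1.036.
Eliminate σ: μ = (z₂·x₁ − z₁·x₂)/(z₂ − z₁) = (1.036·-0.092 − (-1.405)·0.075)/2.442 = 0.004.
Then σ = (x₂ − x₁)/(z₂ − z₁) = (0.075 − -0.092)/2.442 = 0.068.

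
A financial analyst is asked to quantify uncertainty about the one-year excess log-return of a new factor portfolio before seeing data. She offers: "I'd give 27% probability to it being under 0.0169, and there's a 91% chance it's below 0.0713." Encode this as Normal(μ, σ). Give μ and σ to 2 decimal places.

μ = 0.03, σ = 0.03

The p-quantile of Normal(μ,σ) is μ + z_p·σ, with z_{0.27} = -0.6128 and z_{0.91} = 1.341.
Eliminate σ: μ = (z₂·x₁ − z₁·x₂)/(z₂ − z₁) = (1.341·0.0169 − (-0.6128)·0.0713)/1.954 = 0.03.
Then σ = (x₂ − x₁)/(z₂ − z₁) = (0.0713 − 0.0169)/1.954 = 0.03.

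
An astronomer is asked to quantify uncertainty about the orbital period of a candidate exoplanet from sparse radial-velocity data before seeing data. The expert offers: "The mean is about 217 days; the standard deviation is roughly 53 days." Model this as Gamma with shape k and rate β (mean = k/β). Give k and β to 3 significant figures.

k ≈ 16.8, β ≈ 0.0773

For Gamma(k, rate β): mean = k/β, variance = k/β², so CV = 1/√k.
CV = SD/mean = 53/217 = 0.2442, hence k = 1/CV² = 16.8.
Then β = k/mean = 16.8/217 = 0.0773.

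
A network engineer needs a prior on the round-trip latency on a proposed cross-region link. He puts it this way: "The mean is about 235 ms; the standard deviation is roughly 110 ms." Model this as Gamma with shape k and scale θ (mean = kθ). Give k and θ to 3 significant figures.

For Gamma(k, scale θ): mean = kθ, variance = kθ², so CV = 1/√k.
CV = SD/mean = 110/235 = 0.4681, hence k = 1/CV² = 4.56.
Then θ = mean/k = 235/4.56 = 51.5.

k ≈ 4.56, θ ≈ 51.5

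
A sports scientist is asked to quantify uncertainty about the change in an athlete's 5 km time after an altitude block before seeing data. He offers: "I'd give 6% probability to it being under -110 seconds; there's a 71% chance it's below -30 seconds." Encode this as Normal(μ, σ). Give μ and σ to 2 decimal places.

μ = -51.00, σ = 37.95

The p-quantile of Normal(μ,σ) is μ + z_p·σ, with z_{0.06} = -1.555 and z_{0.71} = 0.5534.
Eliminate σ: μ = (z₂·x₁ − z₁·x₂)/(z₂ − z₁) = (0.5534·-110 − (-1.555)·-30)/2.108 = -51.00.
Then σ = (x₂ − x₁)/(z₂ − z₁) = (-30 − -110)/2.108 = 37.95.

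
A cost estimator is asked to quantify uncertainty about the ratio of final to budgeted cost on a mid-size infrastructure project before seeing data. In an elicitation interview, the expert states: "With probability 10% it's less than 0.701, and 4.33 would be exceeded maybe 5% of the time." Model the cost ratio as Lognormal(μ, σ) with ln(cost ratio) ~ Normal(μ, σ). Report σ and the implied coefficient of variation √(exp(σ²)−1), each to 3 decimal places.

σ ≈ 0.622, CV ≈ 0.688

If T ~ Lognormal(μ,σ) then ln T ~ Normal(μ,σ), so the p-quantile of ln T is μ + z_p·σ.
ln(0.701) = -0.3552 and ln(4.33) = 1.466; z_{0.1} = -1.282, z_{0.95} = 1.645.
σ = (1.466 − -0.3552)/(1.645 − (-1.282)) = 0.622.
μ = -0.3552 − (-1.282)·0.622 = 0.442.
CV = √(exp(σ²)−1) = √(exp(0.3871)−1) = 0.688.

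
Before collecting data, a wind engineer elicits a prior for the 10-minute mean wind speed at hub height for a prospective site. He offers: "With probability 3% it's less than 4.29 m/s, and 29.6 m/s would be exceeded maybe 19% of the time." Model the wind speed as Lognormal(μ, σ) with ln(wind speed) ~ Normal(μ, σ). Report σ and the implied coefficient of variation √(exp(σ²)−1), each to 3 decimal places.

σ ≈ 0.700, CV ≈ 0.795

If T ~ Lognormal(μ,σ) then ln T ~ Normal(μ,σ), so the p-quantile of ln T is μ + z_p·σ.
ln(4.29) = 1.456 and ln(29.6) = 3.388; z_{0.03} = -1.881, z_{0.81} = 0.8779.
σ = (3.388 − 1.456)/(0.8779 − (-1.881)) = 0.700.
μ = 1.456 − (-1.881)·0.700 = 2.773.
CV = √(exp(σ²)−1) = √(exp(0.4902)−1) = 0.795.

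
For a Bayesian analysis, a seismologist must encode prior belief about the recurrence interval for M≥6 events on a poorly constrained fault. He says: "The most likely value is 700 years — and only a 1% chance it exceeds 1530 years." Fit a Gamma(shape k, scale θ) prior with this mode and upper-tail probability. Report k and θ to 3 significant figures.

Gamma(k,θ) with k>1 has mode (k−1)θ, so θ = 700/(k−1).
Need P(X < 1530) = 0.99 with θ tied to k this way. Start at k = 2, θ = 700: P(X<1530) ≈ 0.642.
Too low — raise k to concentrate. Iterating converges to k ≈ 8.9.
Then θ = 700/(8.9−1) ≈ 88.7.

k ≈ 8.9, θ ≈ 88.7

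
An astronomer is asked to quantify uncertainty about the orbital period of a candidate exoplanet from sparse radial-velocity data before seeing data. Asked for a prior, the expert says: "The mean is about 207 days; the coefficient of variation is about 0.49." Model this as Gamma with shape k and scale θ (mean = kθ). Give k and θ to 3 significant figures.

k ≈ 4.16, θ ≈ 49.7

For Gamma(k, scale θ): mean = kθ, variance = kθ², so CV = 1/√k.
CV = 0.49, hence k = 1/CV² = 4.16.
Then θ = mean/k = 207/4.16 = 49.7.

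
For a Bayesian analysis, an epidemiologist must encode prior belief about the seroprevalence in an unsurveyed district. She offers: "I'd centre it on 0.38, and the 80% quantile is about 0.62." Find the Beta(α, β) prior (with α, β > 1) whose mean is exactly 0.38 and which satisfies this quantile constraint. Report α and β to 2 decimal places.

With mean 0.38 fixed, write α = 0.38s, β = 0.62s where s = α+β.
Need P(θ < 0.62) = 0.8 under Beta(0.38s, 0.62s). Normal approximation: (q−m)/√(m(1−m)/s) ≈ z_{0.8} = 0.842, so s ≈ 0.38·0.62·(0.842)²/(0.62−0.38)² = 2.9.
At s = 2.9: P(θ<0.62) ≈ 0.804. Adjusting to match 0.8 gives s ≈ 2.79.
So α = 0.38·2.79 ≈ 1.06, β = 0.62·2.79 ≈ 1.73.

α ≈ 1.06, β ≈ 1.73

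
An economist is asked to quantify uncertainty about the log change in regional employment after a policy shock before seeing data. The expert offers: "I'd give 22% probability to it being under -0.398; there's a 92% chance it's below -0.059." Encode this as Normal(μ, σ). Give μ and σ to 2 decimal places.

For Normal(μ,σ), the p-quantile is μ + z_p·σ. Here z_{0.22} = -0.7722, z_{0.92} = 1.405.
So -0.398 = μ − 0.7722σ and -0.059 = μ + 1.405σ.
Subtracting: σ = (-0.059 − -0.398)/(1.405 − (-0.7722)) = 0.16.
Then μ = -0.398 − (-0.7722)·0.16 = -0.28.

μ = -0.28, σ = 0.16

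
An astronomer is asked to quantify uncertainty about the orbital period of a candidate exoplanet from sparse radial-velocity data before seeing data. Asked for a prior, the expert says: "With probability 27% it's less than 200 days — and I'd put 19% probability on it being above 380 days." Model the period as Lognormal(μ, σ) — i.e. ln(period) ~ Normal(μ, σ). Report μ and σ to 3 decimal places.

If T ~ Lognormal(μ,σ) then ln T ~ Normal(μ,σ), so the p-quantile of ln T is μ + z_p·σ.
ln(200) = 5.298 and ln(380) = 5.94; z_{0.27} = -0.6128, z_{0.81} = 0.8779.
σ = (5.94 − 5.298)/(0.8779 − (-0.6128)) = 0.431.
μ = 5.298 − (-0.6128)·0.431 = 5.562.

μ ≈ 5.562, σ ≈ 0.431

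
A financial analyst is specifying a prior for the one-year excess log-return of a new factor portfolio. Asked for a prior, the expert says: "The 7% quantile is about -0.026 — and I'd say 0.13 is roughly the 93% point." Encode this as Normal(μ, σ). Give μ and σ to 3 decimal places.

μ = 0.052, σ = 0.053

For Normal(μ,σ), the p-quantile is μ + z_p·σ. Here z_{0.07} = -1.476, z_{0.93} = 1.476.
So -0.026 = μ − 1.476σ and 0.13 = μ + 1.476σ.
Subtracting: σ = (0.13 − -0.026)/(1.476 − (-1.476)) = 0.053.
Then μ = -0.026 − (-1.476)·0.053 = 0.052.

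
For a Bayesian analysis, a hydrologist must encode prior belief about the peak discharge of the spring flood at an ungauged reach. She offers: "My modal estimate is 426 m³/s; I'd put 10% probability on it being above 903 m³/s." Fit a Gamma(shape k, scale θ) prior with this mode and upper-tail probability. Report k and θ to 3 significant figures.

Gamma(k,θ) with k>1 has mode (k−1)θ, so θ = 426/(k−1).
Need P(X < 903) = 0.9 with θ tied to k this way. Start at k = 2, θ = 426: P(X<903) ≈ 0.625.
Too low — raise k to concentrate. Iterating converges to k ≈ 4.4.
Then θ = 426/(4.4−1) ≈ 125.

k ≈ 4.4, θ ≈ 125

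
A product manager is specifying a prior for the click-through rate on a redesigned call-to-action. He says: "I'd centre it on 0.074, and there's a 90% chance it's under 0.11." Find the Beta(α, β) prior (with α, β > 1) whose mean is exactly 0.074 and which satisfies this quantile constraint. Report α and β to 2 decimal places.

With mean 0.074 fixed, write α = 0.074s, β = 0.926s where s = α+β.
Need P(θ < 0.11) = 0.9 under Beta(0.074s, 0.926s). Normal approximation: (q−m)/√(m(1−m)/s) ≈ z_{0.9} = 1.28, so s ≈ 0.074·0.926·(1.28)²/(0.11−0.074)² = 86.8.
At s = 86.8: P(θ<0.11) ≈ 0.893. Adjusting to match 0.9 gives s ≈ 93.62.
So α = 0.074·93.62 ≈ 6.93, β = 0.926·93.62 ≈ 86.69.

α ≈ 6.93, β ≈ 86.69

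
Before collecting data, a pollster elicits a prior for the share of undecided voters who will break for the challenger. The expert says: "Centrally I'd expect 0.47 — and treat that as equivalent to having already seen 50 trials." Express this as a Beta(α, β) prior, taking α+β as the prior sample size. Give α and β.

Under the effective-sample-size interpretation, Beta(α, β) has prior mean α/(α+β) and prior sample size α+β.
So α+β = 50 and α/(α+β) = 0.47, giving α = 0.47·50 = 23.5 and β = 50 − 23.5 = 26.5.

α = 23.5, β = 26.5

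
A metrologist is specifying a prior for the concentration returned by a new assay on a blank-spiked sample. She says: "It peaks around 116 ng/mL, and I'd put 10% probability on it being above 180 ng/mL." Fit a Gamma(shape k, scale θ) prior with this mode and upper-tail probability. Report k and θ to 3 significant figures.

Gamma(k,θ) with k>1 has mode (k−1)θ, so θ = 116/(k−1).
Need P(X < 180) = 0.9 with θ tied to k this way. Start at k = 2, θ = 116: P(X<180) ≈ 0.459.
Too low — raise k to concentrate. Iterating converges to k ≈ 10.7.
Then θ = 116/(10.7−1) ≈ 12.

k ≈ 10.7, θ ≈ 12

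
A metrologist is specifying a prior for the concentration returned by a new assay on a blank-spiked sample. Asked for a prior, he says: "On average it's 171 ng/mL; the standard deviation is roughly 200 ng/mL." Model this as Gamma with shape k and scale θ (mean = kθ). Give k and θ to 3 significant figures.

For Gamma(k, scale θ): mean = kθ, variance = kθ², so CV = 1/√k.
CV = SD/mean = 200/171 = 1.17, hence k = 1/CV² = 0.731.
Then θ = mean/k = 171/0.731 = 234.

k ≈ 0.731, θ ≈ 234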